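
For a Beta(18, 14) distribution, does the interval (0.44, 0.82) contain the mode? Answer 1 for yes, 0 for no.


Mode of Beta(a,b) = (a-1)/(a+b-2)
= (18-1)/(18+14-2) = 0.5667
Check: 0.44 <= 0.5667 <= 0.82?
Result: 1

1


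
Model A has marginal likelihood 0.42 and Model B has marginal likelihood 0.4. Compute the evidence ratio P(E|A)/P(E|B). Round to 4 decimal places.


Evidence ratio = P(E|A) / P(E|B)
= 0.42 / 0.4
= 1.05

1.05


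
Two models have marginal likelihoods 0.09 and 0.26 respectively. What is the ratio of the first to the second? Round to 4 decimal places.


Evidence ratio = 0.09 / 0.26
= 0.3462

0.3462


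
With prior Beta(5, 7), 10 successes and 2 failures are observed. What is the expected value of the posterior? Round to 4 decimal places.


Posterior = Beta(15, 9)
E[theta] = alpha/(alpha+beta)
= 15/24 = 0.625

0.625


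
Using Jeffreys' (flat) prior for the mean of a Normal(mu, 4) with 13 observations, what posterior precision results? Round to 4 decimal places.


Flat prior means prior precision is 0.
Posterior precision = n / sigma^2 = 13/4 = 3.25

3.25


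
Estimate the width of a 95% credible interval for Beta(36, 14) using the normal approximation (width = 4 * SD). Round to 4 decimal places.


For Beta(a,b): Var = ab/((a+b)^2(a+b+1))
Var = 0.004, SD = 0.0629
Approximate 95% CI width = 4 * 0.0629 = 0.2515

0.2515


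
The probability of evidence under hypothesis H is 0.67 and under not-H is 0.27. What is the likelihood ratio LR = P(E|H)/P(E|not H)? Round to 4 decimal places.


LR = 0.67 / 0.27
= 2.4815

2.4815


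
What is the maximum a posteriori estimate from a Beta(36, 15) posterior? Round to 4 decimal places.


The MAP estimate equals the mode of the distribution.
Mode of Beta(a,b) = (a-1)/(a+b-2)
= 35/49
= 0.7143

0.7143


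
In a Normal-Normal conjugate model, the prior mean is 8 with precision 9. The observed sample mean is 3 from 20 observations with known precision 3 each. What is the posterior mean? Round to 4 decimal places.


Posterior precision = tau0 + n*tau = 9 + 20*3 = 69
Posterior mean = (tau0*mu0 + n*tau*xbar) / posterior_precision
= (9*8 + 20*3*3) / 69
= 252 / 69 = 3.6522

3.6522


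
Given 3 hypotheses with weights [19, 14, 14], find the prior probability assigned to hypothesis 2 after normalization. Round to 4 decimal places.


To normalize, divide each weight by the sum of all weights.
Sum = 47
Prior(H2) = 14/47 = 0.2979

0.2979


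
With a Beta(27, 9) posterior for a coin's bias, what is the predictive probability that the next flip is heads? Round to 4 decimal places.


The predictive probability equals the posterior mean.
P(next = heads) = alpha / (alpha + beta)
= 27 / 36 = 0.75

0.75


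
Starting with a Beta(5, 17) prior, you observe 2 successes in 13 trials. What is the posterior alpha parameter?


For a Beta-Binomial conjugate model:
Posterior alpha = prior alpha + number of successes
= 5 + 2 = 7

7


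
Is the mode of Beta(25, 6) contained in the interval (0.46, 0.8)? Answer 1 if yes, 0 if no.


Mode = (a-1)/(a+b-2) = 24/29 = 0.8276
Interval: (0.46, 0.8)
Contains mode? 0

0


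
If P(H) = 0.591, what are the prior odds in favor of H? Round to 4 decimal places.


Prior odds = P(H) / (1 - P(H))
= 0.591 / 0.409
= 1.445

1.445


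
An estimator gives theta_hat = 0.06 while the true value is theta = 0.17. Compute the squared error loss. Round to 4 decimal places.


The squared error loss is (theta_hat - theta)^2
= (0.06 - 0.17)^2
= (-0.11)^2 = 0.0121

0.0121


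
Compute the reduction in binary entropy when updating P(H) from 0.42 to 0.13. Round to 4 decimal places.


H_before = -p*log2(p) - (1-p)*log2(1-p) for p=0.42: 0.9815
H_after for p=0.13: 0.5574
Reduction = 0.9815 - 0.5574 = 0.424

0.424


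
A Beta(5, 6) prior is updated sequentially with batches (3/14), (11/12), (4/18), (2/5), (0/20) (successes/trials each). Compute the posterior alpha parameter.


Sequential conjugate updating is equivalent to a single batch update.
Total successes across all batches = 20
alpha_posterior = alpha_prior + total_successes = 5 + 20
= 25

25


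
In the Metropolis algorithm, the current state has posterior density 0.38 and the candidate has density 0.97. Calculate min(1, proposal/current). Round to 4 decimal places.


Ratio = 0.97/0.38 = 2.5526
Acceptance probability = min(1, 2.5526)
= 1.0

1.0


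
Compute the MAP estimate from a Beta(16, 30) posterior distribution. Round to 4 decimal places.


MAP = mode of Beta distribution
= (alpha - 1)/(alpha + beta - 2)
= (16-1)/(16+30-2)
= 15/44 = 0.3409

0.3409


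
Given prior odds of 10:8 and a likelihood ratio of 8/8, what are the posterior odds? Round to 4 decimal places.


Posterior odds = prior odds * LR
Prior odds = 10/8 = 1.25
LR = 8/8 = 1.0
Posterior odds = 1.25 * 1.0 = 1.25

1.25


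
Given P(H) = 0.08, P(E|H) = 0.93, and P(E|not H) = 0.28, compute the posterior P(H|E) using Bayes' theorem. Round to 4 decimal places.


By Bayes' theorem: P(H|E) = P(E|H)*P(H) / P(E)
P(E) = P(E|H)*P(H) + P(E|not H)*P(not H)
P(E) = 0.93*0.08 + 0.28*0.92 = 0.332
P(H|E) = 0.93*0.08 / 0.332 = 0.2241

0.2241


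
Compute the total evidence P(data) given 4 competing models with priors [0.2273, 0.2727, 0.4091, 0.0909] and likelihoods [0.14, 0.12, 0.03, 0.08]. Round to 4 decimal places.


Marginal likelihood = sum P(model_i) * P(data|model_i)
Model 1: 0.2273 * 0.14 = 0.0318
Model 2: 0.2727 * 0.12 = 0.0327
Model 3: 0.4091 * 0.03 = 0.0123
Model 4: 0.0909 * 0.08 = 0.0073
Total = 0.0841

0.0841


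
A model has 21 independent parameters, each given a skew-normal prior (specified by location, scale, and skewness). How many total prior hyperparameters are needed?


Each skew-normal prior needs 3 hyperparameters (location, scale, and skewness).
Total = 3 * 21 = 63

63


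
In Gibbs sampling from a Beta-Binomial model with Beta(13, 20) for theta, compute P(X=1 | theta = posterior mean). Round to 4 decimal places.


Posterior mean = alpha/(alpha+beta) = 13/33 = 0.3939
P(X=1|theta=mean) = theta = 0.3939

0.3939


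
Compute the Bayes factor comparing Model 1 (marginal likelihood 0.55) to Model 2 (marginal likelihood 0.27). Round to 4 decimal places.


BF12 = marginal likelihood of M1 / marginal likelihood of M2
= 0.55/0.27
= 2.037

2.037


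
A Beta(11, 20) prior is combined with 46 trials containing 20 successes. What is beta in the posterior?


In conjugate updating:
beta_posterior = beta_prior + (n - k)
= 20 + (46 - 20)
= 20 + 26 = 46

46


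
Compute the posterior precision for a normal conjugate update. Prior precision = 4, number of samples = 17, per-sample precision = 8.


tau_post = tau_0 + n * tau
= 4 + 17 * 8 = 140

140


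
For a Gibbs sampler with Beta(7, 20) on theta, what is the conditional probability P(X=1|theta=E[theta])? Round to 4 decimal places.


E[theta] = 7/(7+20) = 0.2593
P(X=1|theta) = theta = 0.2593

0.2593


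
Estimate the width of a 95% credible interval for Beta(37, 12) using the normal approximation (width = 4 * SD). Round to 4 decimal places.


For Beta(a,b): Var = ab/((a+b)^2(a+b+1))
Var = 0.0037, SD = 0.0608
Approximate 95% CI width = 4 * 0.0608 = 0.2433

0.2433


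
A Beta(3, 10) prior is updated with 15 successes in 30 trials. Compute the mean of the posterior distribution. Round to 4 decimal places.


After update: Beta(18, 25)
Mean = 18 / (18 + 25) = 18 / 43
= 0.4186

0.4186


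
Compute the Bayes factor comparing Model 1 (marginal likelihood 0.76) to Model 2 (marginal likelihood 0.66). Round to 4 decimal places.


BF12 = marginal likelihood of M1 / marginal likelihood of M2
= 0.76/0.66
= 1.1515

1.1515


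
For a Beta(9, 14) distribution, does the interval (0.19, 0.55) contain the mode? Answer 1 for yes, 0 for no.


Mode of Beta(a,b) = (a-1)/(a+b-2)
= (9-1)/(9+14-2) = 0.381
Check: 0.19 <= 0.381 <= 0.55?
Result: 1

1


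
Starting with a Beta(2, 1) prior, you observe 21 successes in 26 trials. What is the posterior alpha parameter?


For a Beta-Binomial conjugate model:
Posterior alpha = prior alpha + number of successes
= 2 + 21 = 23

23


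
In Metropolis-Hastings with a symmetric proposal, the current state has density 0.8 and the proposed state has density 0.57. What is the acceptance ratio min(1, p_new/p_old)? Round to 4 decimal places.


Ratio = p_new / p_old = 0.57 / 0.8 = 0.7125
Acceptance = min(1, 0.7125) = 0.7125

0.7125


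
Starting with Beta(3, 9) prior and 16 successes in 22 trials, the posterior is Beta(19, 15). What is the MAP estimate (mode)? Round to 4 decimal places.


The mode of Beta(a, b) when a > 1 and b > 1 is (a-1)/(a+b-2)
= (19 - 1) / (19 + 15 - 2)
= 18 / 32
= 0.5625

0.5625


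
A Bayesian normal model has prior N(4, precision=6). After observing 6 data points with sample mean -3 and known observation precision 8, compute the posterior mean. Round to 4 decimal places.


Posterior mean = (prior_precision * prior_mean + n * data_precision * data_mean) / (prior_precision + n * data_precision)
Numerator = 6*4 + 6*8*-3 = -120
Denominator = 6 + 6*8 = 54
Posterior mean = -2.2222

-2.2222


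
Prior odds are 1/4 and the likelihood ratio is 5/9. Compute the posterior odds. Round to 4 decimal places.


Posterior odds = prior odds * likelihood ratio
= (1/4) * (5/9)
= 5 / 36
= 0.1389

0.1389


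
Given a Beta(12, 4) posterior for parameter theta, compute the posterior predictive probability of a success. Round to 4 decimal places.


For a Beta-Bernoulli model, the predictive probability is the mean:
P(success) = 12/(12+4) = 12/16 = 0.75

0.75


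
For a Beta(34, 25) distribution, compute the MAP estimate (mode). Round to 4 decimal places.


MAP = mode = (a-1)/(a+b-2)
= (34-1)/(34+25-2)
= 33/57 = 0.5789

0.5789


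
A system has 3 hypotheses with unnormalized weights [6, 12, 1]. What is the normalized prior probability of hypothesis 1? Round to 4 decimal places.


The normalized prior is the weight divided by the total.
Total weight = 19
P(H1) = 6 / 19 = 0.3158

0.3158


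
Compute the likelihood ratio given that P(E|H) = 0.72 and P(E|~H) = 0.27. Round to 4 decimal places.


LR = P(E|H) / P(E|~H)
= 0.72 / 0.27 = 2.6667

2.6667


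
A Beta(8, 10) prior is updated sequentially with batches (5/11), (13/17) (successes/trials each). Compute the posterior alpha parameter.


Sequential conjugate updating is equivalent to a single batch update.
Total successes across all batches = 18
alpha_posterior = alpha_prior + total_successes = 8 + 18
= 26

26


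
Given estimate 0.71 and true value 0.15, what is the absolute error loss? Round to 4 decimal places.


Absolute error = |estimate - true|
= |0.56| = 0.56

0.56


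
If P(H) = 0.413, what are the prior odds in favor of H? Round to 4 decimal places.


Prior odds = P(H) / (1 - P(H))
= 0.413 / 0.587
= 0.7036

0.7036


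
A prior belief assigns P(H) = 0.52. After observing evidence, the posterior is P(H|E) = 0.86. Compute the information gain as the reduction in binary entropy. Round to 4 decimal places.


H(prior) = -0.52*log2(0.52) - 0.48*log2(0.48)
= 0.9988
H(post) = -0.86*log2(0.86) - 0.14*log2(0.14)
= 0.5842
IG = 0.9988 - 0.5842 = 0.4146

0.4146


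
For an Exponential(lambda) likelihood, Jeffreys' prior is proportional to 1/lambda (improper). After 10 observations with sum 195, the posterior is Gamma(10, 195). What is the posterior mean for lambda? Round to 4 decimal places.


Posterior = Gamma(n, sum_x) = Gamma(10, 195)
Posterior mean = shape/rate = 10/195
= 0.0513

0.0513


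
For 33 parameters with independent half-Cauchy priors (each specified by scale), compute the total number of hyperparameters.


A half-Cauchy prior has 1 hyperparameter per parameter.
Total = 33 * 1 = 33

33


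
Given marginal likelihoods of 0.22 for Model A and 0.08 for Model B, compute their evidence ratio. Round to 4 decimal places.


Ratio = ML(A) / ML(B) = 0.22/0.08
= 2.75

2.75


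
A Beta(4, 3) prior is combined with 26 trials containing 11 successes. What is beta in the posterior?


In conjugate updating:
beta_posterior = beta_prior + (n - k)
= 3 + (26 - 11)
= 3 + 15 = 18

18


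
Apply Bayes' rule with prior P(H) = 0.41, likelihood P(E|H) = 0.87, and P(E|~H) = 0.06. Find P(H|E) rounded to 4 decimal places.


Step 1: Compute marginal P(E) = P(E|H)P(H) + P(E|~H)P(~H)
= 0.87*0.41 + 0.06*0.59 = 0.3921
Step 2: P(H|E) = P(E|H)P(H)/P(E) = 0.3567/0.3921
= 0.9097

0.9097


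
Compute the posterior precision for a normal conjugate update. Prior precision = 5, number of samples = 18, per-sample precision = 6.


tau_post = tau_0 + n * tau
= 5 + 18 * 6 = 113

113


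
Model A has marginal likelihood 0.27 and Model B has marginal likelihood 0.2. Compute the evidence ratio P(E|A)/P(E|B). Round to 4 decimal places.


Evidence ratio = P(E|A) / P(E|B)
= 0.27 / 0.2
= 1.35

1.35


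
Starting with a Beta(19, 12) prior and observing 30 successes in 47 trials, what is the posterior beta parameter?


Posterior beta = prior beta + failures
Failures = 47 - 30 = 17
beta_post = 12 + 17 = 29

29


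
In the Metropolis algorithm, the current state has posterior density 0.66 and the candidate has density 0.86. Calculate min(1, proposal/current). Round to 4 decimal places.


Ratio = 0.86/0.66 = 1.303
Acceptance probability = min(1, 1.303)
= 1.0

1.0


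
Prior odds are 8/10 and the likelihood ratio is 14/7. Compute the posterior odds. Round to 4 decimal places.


Posterior odds = prior odds * likelihood ratio
= (8/10) * (14/7)
= 112 / 70
= 1.6

1.6


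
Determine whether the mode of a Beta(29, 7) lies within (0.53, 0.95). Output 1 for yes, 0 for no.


First find the mode: (a-1)/(a+b-2) = 0.8235
Is 0.8235 in (0.53, 0.95)? 1

1


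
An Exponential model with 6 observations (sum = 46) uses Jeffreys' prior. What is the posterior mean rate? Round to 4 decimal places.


Posterior Gamma(6, 46)
E[lambda] = 6/46 = 0.1304

0.1304


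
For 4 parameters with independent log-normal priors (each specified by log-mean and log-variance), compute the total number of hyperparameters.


A log-normal prior has 2 hyperparameters per parameter.
Total = 4 * 2 = 8

8


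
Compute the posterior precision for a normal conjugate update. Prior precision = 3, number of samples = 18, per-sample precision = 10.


tau_post = tau_0 + n * tau
= 3 + 18 * 10 = 183

183


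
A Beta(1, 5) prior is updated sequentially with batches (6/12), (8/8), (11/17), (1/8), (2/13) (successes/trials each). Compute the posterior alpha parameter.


Sequential conjugate updating is equivalent to a single batch update.
Total successes across all batches = 28
alpha_posterior = alpha_prior + total_successes = 1 + 28
= 29

29


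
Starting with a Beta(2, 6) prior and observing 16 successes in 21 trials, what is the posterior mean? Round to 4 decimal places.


Posterior parameters: alpha = 2 + 16 = 18
beta = 6 + 5 = 11
Posterior mean = alpha / (alpha + beta) = 18 / 29
= 0.6207

0.6207


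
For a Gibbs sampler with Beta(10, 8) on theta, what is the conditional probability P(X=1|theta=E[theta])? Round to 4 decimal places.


E[theta] = 10/(10+8) = 0.5556
P(X=1|theta) = theta = 0.5556

0.5556


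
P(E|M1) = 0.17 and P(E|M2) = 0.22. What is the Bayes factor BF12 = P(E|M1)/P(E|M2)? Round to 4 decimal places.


Bayes factor BF12 = P(E|M1) / P(E|M2)
= 0.17 / 0.22
= 0.7727

0.7727


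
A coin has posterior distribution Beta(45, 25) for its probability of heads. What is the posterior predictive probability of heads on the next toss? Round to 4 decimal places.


Posterior predictive = E[theta] = alpha/(alpha+beta)
= 45/70
= 0.6429

0.6429


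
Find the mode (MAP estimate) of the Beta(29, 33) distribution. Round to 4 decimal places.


For Beta(a,b) with a,b > 1:
Mode = (a-1)/(a+b-2) = (29-1)/(62-2)
= 28/60 = 0.4667

0.4667


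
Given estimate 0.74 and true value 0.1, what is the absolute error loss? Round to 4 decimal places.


Absolute error = |estimate - true|
= |0.64| = 0.64

0.64


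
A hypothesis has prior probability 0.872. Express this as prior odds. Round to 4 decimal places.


Odds = P(H) / P(not H) = 0.872 / 0.128
= 6.8125

6.8125


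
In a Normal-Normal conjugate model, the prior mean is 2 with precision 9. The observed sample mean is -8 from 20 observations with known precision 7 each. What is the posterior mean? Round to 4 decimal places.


Posterior precision = tau0 + n*tau = 9 + 20*7 = 149
Posterior mean = (tau0*mu0 + n*tau*xbar) / posterior_precision
= (9*2 + 20*7*-8) / 149
= -1102 / 149 = -7.396

-7.396


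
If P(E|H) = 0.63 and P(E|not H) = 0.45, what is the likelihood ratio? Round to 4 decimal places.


Likelihood ratio = P(E|H) / P(E|not H)
= 0.63 / 0.45
= 1.4

1.4


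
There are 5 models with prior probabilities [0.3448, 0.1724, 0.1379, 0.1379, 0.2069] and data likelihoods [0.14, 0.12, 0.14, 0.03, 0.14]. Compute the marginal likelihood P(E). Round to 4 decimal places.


P(E) = sum over models of P(M_i) * P(E|M_i)
= 0.3448*0.14 + 0.1724*0.12 + 0.1379*0.14 + 0.1379*0.03 + 0.2069*0.14
= 0.1214

0.1214


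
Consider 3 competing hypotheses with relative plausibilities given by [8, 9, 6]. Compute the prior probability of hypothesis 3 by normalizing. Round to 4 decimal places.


Sum of weights = 8 + 9 + 6 = 23
Normalized prior for H3 = 6 / 23
= 0.2609

0.2609


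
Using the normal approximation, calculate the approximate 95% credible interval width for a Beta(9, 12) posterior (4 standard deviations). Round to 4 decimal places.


Var(Beta) = 9*12/(21^2 * 22) = 0.0111
SD = 0.1055
Width ~ 4*SD = 0.422

0.422


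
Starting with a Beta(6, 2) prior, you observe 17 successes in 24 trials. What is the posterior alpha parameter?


For a Beta-Binomial conjugate model:
Posterior alpha = prior alpha + number of successes
= 6 + 17 = 23

23


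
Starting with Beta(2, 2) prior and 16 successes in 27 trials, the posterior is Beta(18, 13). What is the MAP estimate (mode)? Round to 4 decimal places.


The mode of Beta(a, b) when a > 1 and b > 1 is (a-1)/(a+b-2)
= (18 - 1) / (18 + 13 - 2)
= 17 / 29
= 0.5862

0.5862


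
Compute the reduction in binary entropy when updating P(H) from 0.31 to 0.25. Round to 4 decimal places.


H_before = -p*log2(p) - (1-p)*log2(1-p) for p=0.31: 0.8932
H_after for p=0.25: 0.8113
Reduction = 0.8932 - 0.8113 = 0.0819

0.0819


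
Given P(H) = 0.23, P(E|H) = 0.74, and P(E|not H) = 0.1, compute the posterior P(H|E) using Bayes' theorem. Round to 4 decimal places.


By Bayes' theorem: P(H|E) = P(E|H)*P(H) / P(E)
P(E) = P(E|H)*P(H) + P(E|not H)*P(not H)
P(E) = 0.74*0.23 + 0.1*0.77 = 0.2472
P(H|E) = 0.74*0.23 / 0.2472 = 0.6885

0.6885


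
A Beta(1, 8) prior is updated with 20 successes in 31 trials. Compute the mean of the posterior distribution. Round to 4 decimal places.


After update: Beta(21, 19)
Mean = 21 / (21 + 19) = 21 / 40
= 0.525

0.525


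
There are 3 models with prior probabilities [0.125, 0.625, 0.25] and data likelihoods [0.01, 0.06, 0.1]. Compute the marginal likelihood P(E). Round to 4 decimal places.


P(E) = sum over models of P(M_i) * P(E|M_i)
= 0.125*0.01 + 0.625*0.06 + 0.25*0.1
= 0.0638

0.0638


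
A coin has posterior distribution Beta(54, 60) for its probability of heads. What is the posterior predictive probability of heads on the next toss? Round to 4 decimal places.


Posterior predictive = E[theta] = alpha/(alpha+beta)
= 54/114
= 0.4737

0.4737


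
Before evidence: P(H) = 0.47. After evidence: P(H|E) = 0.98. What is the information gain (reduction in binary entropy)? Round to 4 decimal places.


Prior entropy = 0.9974
Posterior entropy = 0.1414
Information gain = 0.9974 - 0.1414 = 0.856

0.856


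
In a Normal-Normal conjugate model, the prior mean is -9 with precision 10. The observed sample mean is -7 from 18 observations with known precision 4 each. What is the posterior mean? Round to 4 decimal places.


Posterior precision = tau0 + n*tau = 10 + 18*4 = 82
Posterior mean = (tau0*mu0 + n*tau*xbar) / posterior_precision
= (10*-9 + 18*4*-7) / 82
= -594 / 82 = -7.2439

-7.2439


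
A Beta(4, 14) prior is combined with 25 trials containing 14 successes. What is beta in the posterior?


In conjugate updating:
beta_posterior = beta_prior + (n - k)
= 14 + (25 - 14)
= 14 + 11 = 25

25


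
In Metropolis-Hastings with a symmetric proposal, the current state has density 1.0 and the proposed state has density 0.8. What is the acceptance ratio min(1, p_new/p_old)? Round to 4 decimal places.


Ratio = p_new / p_old = 0.8 / 1.0 = 0.8
Acceptance = min(1, 0.8) = 0.8

0.8


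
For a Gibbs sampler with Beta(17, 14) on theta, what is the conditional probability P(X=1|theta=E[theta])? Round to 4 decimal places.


E[theta] = 17/(17+14) = 0.5484
P(X=1|theta) = theta = 0.5484

0.5484


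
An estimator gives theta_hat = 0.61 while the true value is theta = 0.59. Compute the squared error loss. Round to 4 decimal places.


The squared error loss is (theta_hat - theta)^2
= (0.61 - 0.59)^2
= (0.02)^2 = 0.0004

0.0004


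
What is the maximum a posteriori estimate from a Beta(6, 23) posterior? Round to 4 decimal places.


The MAP estimate equals the mode of the distribution.
Mode of Beta(a,b) = (a-1)/(a+b-2)
= 5/27
= 0.1852

0.1852


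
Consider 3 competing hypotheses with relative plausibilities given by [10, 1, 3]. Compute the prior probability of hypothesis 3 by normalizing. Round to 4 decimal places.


Sum of weights = 10 + 1 + 3 = 14
Normalized prior for H3 = 3 / 14
= 0.2143

0.2143


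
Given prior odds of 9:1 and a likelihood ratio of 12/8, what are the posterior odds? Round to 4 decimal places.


Posterior odds = prior odds * LR
Prior odds = 9/1 = 9.0
LR = 12/8 = 1.5
Posterior odds = 9.0 * 1.5 = 13.5

13.5


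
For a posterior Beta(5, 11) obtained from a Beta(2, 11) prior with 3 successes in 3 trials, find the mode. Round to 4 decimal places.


Mode = (alpha - 1) / (alpha + beta - 2)
= 4 / 14
= 0.2857

0.2857


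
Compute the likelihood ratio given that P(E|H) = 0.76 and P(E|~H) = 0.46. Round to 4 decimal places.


LR = P(E|H) / P(E|~H)
= 0.76 / 0.46 = 1.6522

1.6522


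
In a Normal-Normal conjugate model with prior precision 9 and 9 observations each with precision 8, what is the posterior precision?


Posterior precision = prior precision + n * observation precision
= 9 + 9 * 8
= 9 + 72 = 81

81


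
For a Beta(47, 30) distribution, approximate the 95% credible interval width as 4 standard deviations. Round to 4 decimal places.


Variance of Beta(a,b) = ab / ((a+b)^2 * (a+b+1))
= 47*30 / ((77)^2 * 78)
= 0.003
SD = sqrt(0.003) = 0.0552
Width = 4 * SD = 0.2209

0.2209


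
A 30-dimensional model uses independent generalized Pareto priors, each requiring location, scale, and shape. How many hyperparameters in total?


Per parameter: 3 (location, scale, and shape).
Total = 30 * 3 = 90

90


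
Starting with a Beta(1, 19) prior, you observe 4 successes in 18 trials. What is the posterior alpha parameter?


For a Beta-Binomial conjugate model:
Posterior alpha = prior alpha + number of successes
= 1 + 4 = 5

5


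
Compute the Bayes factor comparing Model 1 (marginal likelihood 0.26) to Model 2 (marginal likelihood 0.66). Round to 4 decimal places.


BF12 = marginal likelihood of M1 / marginal likelihood of M2
= 0.26/0.66
= 0.3939

0.3939


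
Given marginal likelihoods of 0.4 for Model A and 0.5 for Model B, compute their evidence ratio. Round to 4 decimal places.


Ratio = ML(A) / ML(B) = 0.4/0.5
= 0.8

0.8


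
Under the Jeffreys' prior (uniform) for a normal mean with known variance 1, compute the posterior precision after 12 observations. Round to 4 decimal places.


Prior precision = 0 (flat prior).
Post. prec. = 0 + n/var = 12/1 = 12.0

12.0


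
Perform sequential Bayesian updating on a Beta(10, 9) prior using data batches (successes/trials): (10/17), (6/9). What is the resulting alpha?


Accumulate successes: 16
Posterior alpha = prior alpha + sum of successes
= 10 + 16 = 26

26


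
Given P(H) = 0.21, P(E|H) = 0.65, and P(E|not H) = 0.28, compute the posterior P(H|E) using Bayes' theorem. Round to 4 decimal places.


By Bayes' theorem: P(H|E) = P(E|H)*P(H) / P(E)
P(E) = P(E|H)*P(H) + P(E|not H)*P(not H)
P(E) = 0.65*0.21 + 0.28*0.79 = 0.3577
P(H|E) = 0.65*0.21 / 0.3577 = 0.3816

0.3816


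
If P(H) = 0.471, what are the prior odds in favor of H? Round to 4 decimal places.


Prior odds = P(H) / (1 - P(H))
= 0.471 / 0.529
= 0.8904

0.8904


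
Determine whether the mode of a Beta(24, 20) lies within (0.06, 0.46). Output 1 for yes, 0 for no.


First find the mode: (a-1)/(a+b-2) = 0.5476
Is 0.5476 in (0.06, 0.46)? 0

0


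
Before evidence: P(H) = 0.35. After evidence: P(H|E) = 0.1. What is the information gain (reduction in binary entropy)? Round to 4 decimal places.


Prior entropy = 0.9341
Posterior entropy = 0.469
Information gain = 0.9341 - 0.469 = 0.4651

0.4651


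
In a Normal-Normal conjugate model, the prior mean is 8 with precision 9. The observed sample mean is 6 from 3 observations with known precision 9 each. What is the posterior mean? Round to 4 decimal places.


Posterior precision = tau0 + n*tau = 9 + 3*9 = 36
Posterior mean = (tau0*mu0 + n*tau*xbar) / posterior_precision
= (9*8 + 3*9*6) / 36
= 234 / 36 = 6.5

6.5


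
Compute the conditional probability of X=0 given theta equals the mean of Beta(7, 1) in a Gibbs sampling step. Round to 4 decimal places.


Mean of Beta(7, 1) = 0.875
P(X=0 | theta=0.875) = 0.125

0.125


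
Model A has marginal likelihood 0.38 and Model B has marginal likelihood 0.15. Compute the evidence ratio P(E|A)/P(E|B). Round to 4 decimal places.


Evidence ratio = P(E|A) / P(E|B)
= 0.38 / 0.15
= 2.5333

2.5333


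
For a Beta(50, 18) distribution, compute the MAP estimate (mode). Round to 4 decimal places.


MAP = mode = (a-1)/(a+b-2)
= (50-1)/(50+18-2)
= 49/66 = 0.7424

0.7424


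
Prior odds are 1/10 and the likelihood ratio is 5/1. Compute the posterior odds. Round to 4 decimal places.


Posterior odds = prior odds * likelihood ratio
= (1/10) * (5/1)
= 5 / 10
= 0.5

0.5


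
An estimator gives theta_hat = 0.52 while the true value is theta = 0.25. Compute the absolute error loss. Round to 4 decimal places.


The absolute error loss is |theta_hat - theta|
= |0.52 - 0.25|
= 0.27

0.27


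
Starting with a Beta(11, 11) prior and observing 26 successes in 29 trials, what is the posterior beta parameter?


Posterior beta = prior beta + failures
Failures = 29 - 26 = 3
beta_post = 11 + 3 = 14

14


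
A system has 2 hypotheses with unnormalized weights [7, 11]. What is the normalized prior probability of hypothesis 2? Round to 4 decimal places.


The normalized prior is the weight divided by the total.
Total weight = 18
P(H2) = 11 / 18 = 0.6111

0.6111


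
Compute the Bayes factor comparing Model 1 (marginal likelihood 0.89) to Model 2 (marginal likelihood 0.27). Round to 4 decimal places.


BF12 = marginal likelihood of M1 / marginal likelihood of M2
= 0.89/0.27
= 3.2963

3.2963


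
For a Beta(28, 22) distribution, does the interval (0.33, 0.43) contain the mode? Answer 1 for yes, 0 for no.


Mode of Beta(a,b) = (a-1)/(a+b-2)
= (28-1)/(28+22-2) = 0.5625
Check: 0.33 <= 0.5625 <= 0.43?
Result: 0

0


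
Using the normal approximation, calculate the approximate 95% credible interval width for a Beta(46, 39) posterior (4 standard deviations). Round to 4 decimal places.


Var(Beta) = 46*39/(85^2 * 86) = 0.0029
SD = 0.0537
Width ~ 4*SD = 0.2149

0.2149


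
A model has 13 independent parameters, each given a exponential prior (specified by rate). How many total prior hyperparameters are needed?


Each exponential prior needs 1 hyperparameter (rate).
Total = 1 * 13 = 13

13


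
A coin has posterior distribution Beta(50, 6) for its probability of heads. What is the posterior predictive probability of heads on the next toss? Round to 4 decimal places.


Posterior predictive = E[theta] = alpha/(alpha+beta)
= 50/56
= 0.8929

0.8929


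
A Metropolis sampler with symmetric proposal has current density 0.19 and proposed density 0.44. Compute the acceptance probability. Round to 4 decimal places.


For symmetric proposals, acceptance = min(1, pi(x*)/pi(x))
= min(1, 0.44/0.19)
= min(1, 2.3158) = 1.0

1.0


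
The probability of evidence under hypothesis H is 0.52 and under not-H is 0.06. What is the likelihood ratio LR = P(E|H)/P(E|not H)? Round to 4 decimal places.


LR = 0.52 / 0.06
= 8.6667

8.6667


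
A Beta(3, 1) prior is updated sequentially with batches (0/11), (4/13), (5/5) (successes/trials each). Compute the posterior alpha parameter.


Sequential conjugate updating is equivalent to a single batch update.
Total successes across all batches = 9
alpha_posterior = alpha_prior + total_successes = 3 + 9
= 12

12


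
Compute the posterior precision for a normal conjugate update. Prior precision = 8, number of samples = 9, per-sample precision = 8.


tau_post = tau_0 + n * tau
= 8 + 9 * 8 = 80

80


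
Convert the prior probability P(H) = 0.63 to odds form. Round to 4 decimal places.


P(not H) = 1 - 0.63 = 0.37
Odds = 0.63 / 0.37 = 1.7027

1.7027


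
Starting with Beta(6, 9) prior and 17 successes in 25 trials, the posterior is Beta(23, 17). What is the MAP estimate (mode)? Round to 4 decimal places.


The mode of Beta(a, b) when a > 1 and b > 1 is (a-1)/(a+b-2)
= (23 - 1) / (23 + 17 - 2)
= 22 / 38
= 0.5789

0.5789


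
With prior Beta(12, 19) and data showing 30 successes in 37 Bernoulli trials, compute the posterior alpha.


Conjugate update: alpha_posterior = alpha_prior + k
= 12 + 30 = 42

42


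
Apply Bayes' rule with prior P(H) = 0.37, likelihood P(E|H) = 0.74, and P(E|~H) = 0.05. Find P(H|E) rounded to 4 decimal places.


Step 1: Compute marginal P(E) = P(E|H)P(H) + P(E|~H)P(~H)
= 0.74*0.37 + 0.05*0.63 = 0.3053
Step 2: P(H|E) = P(E|H)P(H)/P(E) = 0.2738/0.3053
= 0.8968

0.8968


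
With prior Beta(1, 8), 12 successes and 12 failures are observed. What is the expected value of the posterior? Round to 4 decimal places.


Posterior = Beta(13, 20)
E[theta] = alpha/(alpha+beta)
= 13/33 = 0.3939

0.3939


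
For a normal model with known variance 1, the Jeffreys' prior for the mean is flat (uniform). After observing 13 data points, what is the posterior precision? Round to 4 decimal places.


Jeffreys' prior for normal mean (known variance) is flat.
Prior precision = 0.
Posterior precision = prior_prec + n/sigma^2 = 0 + 13/1
= 13.0

13.0


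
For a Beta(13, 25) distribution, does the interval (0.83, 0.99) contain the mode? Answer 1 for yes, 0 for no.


Mode of Beta(a,b) = (a-1)/(a+b-2)
= (13-1)/(13+25-2) = 0.3333
Check: 0.83 <= 0.3333 <= 0.99?
Result: 0

0


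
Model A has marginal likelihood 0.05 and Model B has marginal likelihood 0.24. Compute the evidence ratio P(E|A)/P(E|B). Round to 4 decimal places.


Evidence ratio = P(E|A) / P(E|B)
= 0.05 / 0.24
= 0.2083

0.2083


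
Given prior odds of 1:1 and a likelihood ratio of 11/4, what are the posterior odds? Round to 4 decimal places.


Posterior odds = prior odds * LR
Prior odds = 1/1 = 1.0
LR = 11/4 = 2.75
Posterior odds = 1.0 * 2.75 = 2.75

2.75


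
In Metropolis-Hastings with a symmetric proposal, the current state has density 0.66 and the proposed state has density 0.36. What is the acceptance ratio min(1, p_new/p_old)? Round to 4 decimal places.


Ratio = p_new / p_old = 0.36 / 0.66 = 0.5455
Acceptance = min(1, 0.5455) = 0.5455

0.5455


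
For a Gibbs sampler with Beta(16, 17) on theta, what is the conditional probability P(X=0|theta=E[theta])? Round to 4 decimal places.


E[theta] = 16/(16+17) = 0.4848
P(X=0|theta) = 1 - theta = 0.5152

0.5152


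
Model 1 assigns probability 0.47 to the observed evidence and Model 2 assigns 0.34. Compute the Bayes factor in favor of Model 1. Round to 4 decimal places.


BF = P(data|M1) / P(data|M2)
= 0.47 / 0.34 = 1.3824

1.3824


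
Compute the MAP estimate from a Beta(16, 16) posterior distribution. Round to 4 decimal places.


MAP = mode of Beta distribution
= (alpha - 1)/(alpha + beta - 2)
= (16-1)/(16+16-2)
= 15/30 = 0.5

0.5


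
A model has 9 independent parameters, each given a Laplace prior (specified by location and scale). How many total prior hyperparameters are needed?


Each Laplace prior needs 2 hyperparameters (location and scale).
Total = 2 * 9 = 18

18


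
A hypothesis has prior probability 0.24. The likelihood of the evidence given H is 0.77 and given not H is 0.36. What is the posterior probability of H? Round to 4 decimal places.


Using Bayes' theorem:
P(E) = 0.24 * 0.77 + 0.76 * 0.36
P(E) = 0.4584
P(H|E) = (0.24 * 0.77) / 0.4584 = 0.4031

0.4031


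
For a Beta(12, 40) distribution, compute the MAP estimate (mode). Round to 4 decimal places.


MAP = mode = (a-1)/(a+b-2)
= (12-1)/(12+40-2)
= 11/50 = 0.22

0.22


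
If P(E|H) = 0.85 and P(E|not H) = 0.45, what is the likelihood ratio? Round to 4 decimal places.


Likelihood ratio = P(E|H) / P(E|not H)
= 0.85 / 0.45
= 1.8889

1.8889


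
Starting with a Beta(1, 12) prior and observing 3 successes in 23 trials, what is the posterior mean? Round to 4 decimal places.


Posterior parameters: alpha = 1 + 3 = 4
beta = 12 + 20 = 32
Posterior mean = alpha / (alpha + beta) = 4 / 36
= 0.1111

0.1111


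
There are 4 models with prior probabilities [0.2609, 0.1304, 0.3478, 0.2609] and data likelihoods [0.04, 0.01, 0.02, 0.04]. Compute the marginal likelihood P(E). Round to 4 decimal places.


P(E) = sum over models of P(M_i) * P(E|M_i)
= 0.2609*0.04 + 0.1304*0.01 + 0.3478*0.02 + 0.2609*0.04
= 0.0291

0.0291


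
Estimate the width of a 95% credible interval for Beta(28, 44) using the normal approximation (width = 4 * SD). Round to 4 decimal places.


For Beta(a,b): Var = ab/((a+b)^2(a+b+1))
Var = 0.0033, SD = 0.0571
Approximate 95% CI width = 4 * 0.0571 = 0.2282

0.2282


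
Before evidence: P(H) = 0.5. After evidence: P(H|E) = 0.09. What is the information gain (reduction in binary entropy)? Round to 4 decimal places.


Prior entropy = 1.0
Posterior entropy = 0.4365
Information gain = 1.0 - 0.4365 = 0.5635

0.5635


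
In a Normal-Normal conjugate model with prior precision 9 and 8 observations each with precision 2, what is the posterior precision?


Posterior precision = prior precision + n * observation precision
= 9 + 8 * 2
= 9 + 16 = 25

25


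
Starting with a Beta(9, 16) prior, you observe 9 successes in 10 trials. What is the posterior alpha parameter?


For a Beta-Binomial conjugate model:
Posterior alpha = prior alpha + number of successes
= 9 + 9 = 18

18


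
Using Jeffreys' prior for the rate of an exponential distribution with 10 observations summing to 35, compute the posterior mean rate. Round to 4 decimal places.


Jeffreys' prior leads to posterior Gamma(10, 35).
Mean = 10/35 = 0.2857

0.2857


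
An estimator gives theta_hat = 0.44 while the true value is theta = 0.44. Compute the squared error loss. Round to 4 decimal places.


The squared error loss is (theta_hat - theta)^2
= (0.44 - 0.44)^2
= (0.0)^2 = 0.0

0.0


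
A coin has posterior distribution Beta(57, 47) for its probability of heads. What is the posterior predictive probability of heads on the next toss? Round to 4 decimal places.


Posterior predictive = E[theta] = alpha/(alpha+beta)
= 57/104
= 0.5481

0.5481


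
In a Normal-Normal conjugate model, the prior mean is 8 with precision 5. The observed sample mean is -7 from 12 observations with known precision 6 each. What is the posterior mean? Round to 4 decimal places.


Posterior precision = tau0 + n*tau = 5 + 12*6 = 77
Posterior mean = (tau0*mu0 + n*tau*xbar) / posterior_precision
= (5*8 + 12*6*-7) / 77
= -464 / 77 = -6.026

-6.026


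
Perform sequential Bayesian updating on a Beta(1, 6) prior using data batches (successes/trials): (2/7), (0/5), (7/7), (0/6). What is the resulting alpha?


Accumulate successes: 9
Posterior alpha = prior alpha + sum of successes
= 1 + 9 = 10

10


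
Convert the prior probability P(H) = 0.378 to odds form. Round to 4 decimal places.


P(not H) = 1 - 0.378 = 0.622
Odds = 0.378 / 0.622 = 0.6077

0.6077


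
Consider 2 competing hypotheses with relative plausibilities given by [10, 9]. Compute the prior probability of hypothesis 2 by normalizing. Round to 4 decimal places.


Sum of weights = 10 + 9 = 19
Normalized prior for H2 = 9 / 19
= 0.4737

0.4737


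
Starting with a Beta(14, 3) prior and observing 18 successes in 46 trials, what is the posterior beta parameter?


Posterior beta = prior beta + failures
Failures = 46 - 18 = 28
beta_post = 3 + 28 = 31

31


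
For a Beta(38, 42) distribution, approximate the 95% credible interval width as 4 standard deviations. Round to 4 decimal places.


Variance of Beta(a,b) = ab / ((a+b)^2 * (a+b+1))
= 38*42 / ((80)^2 * 81)
= 0.0031
SD = sqrt(0.0031) = 0.0555
Width = 4 * SD = 0.2219

0.2219


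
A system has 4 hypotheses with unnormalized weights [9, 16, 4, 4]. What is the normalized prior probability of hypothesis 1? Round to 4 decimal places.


The normalized prior is the weight divided by the total.
Total weight = 33
P(H1) = 9 / 33 = 0.2727

0.2727


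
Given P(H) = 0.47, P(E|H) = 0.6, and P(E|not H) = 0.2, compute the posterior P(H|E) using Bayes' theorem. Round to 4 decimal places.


By Bayes' theorem: P(H|E) = P(E|H)*P(H) / P(E)
P(E) = P(E|H)*P(H) + P(E|not H)*P(not H)
P(E) = 0.6*0.47 + 0.2*0.53 = 0.388
P(H|E) = 0.6*0.47 / 0.388 = 0.7268

0.7268


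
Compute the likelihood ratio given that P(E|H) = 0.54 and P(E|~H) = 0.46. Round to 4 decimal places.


LR = P(E|H) / P(E|~H)
= 0.54 / 0.46 = 1.1739

1.1739


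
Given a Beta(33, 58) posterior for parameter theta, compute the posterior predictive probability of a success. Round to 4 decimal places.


For a Beta-Bernoulli model, the predictive probability is the mean:
P(success) = 33/(33+58) = 33/91 = 0.3626

0.3626


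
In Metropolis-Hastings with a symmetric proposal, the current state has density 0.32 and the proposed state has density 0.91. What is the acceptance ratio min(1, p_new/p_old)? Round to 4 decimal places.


Ratio = p_new / p_old = 0.91 / 0.32 = 2.8438
Acceptance = min(1, 2.8438) = 1.0

1.0


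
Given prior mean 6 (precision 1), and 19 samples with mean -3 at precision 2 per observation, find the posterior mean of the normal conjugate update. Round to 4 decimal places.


The posterior mean is a precision-weighted average of prior and data.
Post. prec. = 1 + 38 = 39
Post. mean = (6 + -114)/39 = -108/39 = -2.7692

-2.7692


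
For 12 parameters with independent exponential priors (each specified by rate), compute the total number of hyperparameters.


A exponential prior has 1 hyperparameter per parameter.
Total = 12 * 1 = 12

12


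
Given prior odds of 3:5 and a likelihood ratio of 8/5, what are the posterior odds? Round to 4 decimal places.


Posterior odds = prior odds * LR
Prior odds = 3/5 = 0.6
LR = 8/5 = 1.6
Posterior odds = 0.6 * 1.6 = 0.96

0.96


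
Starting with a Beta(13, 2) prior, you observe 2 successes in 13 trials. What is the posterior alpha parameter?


For a Beta-Binomial conjugate model:
Posterior alpha = prior alpha + number of successes
= 13 + 2 = 15

15


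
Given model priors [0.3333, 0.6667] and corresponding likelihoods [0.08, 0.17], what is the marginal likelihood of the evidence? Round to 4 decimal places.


P(E) = sum_i P(M_i) P(E|M_i)
= 0.0267 + 0.1133
= 0.14

0.14
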